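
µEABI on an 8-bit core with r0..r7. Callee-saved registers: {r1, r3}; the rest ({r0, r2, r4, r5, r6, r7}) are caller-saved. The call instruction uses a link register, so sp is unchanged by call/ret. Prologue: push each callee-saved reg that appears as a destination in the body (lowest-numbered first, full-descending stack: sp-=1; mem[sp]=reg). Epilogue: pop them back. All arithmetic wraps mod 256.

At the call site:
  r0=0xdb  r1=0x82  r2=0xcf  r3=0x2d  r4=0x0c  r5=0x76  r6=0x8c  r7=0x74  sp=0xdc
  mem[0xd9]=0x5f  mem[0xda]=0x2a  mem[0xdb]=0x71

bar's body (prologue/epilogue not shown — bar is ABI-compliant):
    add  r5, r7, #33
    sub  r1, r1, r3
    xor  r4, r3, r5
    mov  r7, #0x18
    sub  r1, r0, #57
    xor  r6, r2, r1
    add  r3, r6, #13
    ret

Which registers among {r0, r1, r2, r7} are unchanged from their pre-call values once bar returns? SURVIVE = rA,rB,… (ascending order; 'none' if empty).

SURVIVE = r0,r1,r2

prologue: push r1 -> mem[0xdb]=0x82, sp=0xdb
prologue: push r3 -> mem[0xda]=0x2d, sp=0xda
body[0] add  r5, r7, #33 -> r5=0x95
body[1] sub  r1, r1, r3 -> r1=0x55
body[2] xor  r4, r3, r5 -> r4=0xb8
body[3] mov  r7, #0x18 -> r7=0x18
body[4] sub  r1, r0, #57 -> r1=0xa2
body[5] xor  r6, r2, r1 -> r6=0x6d
body[6] add  r3, r6, #13 -> r3=0x7a
epilogue: pop r3=0x2d, sp=0xdb
epilogue: pop r1=0x82, sp=0xdc
r0: caller-saved, written=False
r1: callee-saved, written=True
r2: caller-saved, written=False
r7: caller-saved, written=True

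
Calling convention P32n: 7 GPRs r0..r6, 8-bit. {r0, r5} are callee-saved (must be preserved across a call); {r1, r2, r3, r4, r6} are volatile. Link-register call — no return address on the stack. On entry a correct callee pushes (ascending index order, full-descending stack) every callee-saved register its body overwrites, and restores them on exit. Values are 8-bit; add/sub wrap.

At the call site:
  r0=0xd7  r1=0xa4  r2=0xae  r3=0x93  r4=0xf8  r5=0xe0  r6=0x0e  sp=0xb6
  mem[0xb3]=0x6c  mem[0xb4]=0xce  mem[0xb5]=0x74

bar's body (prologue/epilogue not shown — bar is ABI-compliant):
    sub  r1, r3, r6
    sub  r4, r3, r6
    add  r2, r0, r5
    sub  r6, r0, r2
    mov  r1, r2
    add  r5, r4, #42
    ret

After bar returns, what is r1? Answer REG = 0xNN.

prologue: push r5 -> mem[0xb5]=0xe0, sp=0xb5
body[0] sub  r1, r3, r6 -> r1=0x85
body[1] sub  r4, r3, r6 -> r4=0x85
body[2] add  r2, r0, r5 -> r2=0xb7
body[3] sub  r6, r0, r2 -> r6=0x20
body[4] mov  r1, r2 -> r1=0xb7
body[5] add  r5, r4, #42 -> r5=0xaf
epilogue: pop r5=0xe0, sp=0xb6
r1 is caller-saved -> body value

REG = 0xb7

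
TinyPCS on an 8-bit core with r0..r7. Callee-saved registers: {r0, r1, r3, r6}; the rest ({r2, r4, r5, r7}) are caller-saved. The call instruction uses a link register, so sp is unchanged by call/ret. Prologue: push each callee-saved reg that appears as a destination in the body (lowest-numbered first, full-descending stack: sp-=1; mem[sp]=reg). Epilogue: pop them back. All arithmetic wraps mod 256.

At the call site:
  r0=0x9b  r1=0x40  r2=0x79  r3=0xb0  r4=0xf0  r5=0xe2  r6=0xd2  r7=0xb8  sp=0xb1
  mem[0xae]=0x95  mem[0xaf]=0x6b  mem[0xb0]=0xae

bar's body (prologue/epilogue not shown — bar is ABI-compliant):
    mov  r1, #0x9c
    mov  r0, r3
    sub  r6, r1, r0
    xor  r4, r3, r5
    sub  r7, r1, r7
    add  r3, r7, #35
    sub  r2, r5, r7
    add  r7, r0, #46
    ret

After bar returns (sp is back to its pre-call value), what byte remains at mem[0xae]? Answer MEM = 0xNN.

prologue: push r0 → mem[0xb0]=0x9b, sp=0xb0
prologue: push r1 → mem[0xaf]=0x40, sp=0xaf
prologue: push r3 → mem[0xae]=0xb0, sp=0xae
prologue: push r6 → mem[0xad]=0xd2, sp=0xad
body[0] mov  r1, #0x9c → r1=0x9c
body[1] mov  r0, r3 → r0=0xb0
body[2] sub  r6, r1, r0 → r6=0xec
body[3] xor  r4, r3, r5 → r4=0x52
body[4] sub  r7, r1, r7 → r7=0xe4
body[5] add  r3, r7, #35 → r3=0x07
body[6] sub  r2, r5, r7 → r2=0xfe
body[7] add  r7, r0, #46 → r7=0xde
epilogue: pop r6=0xd2, sp=0xae
epilogue: pop r3=0xb0, sp=0xaf
epilogue: pop r1=0x40, sp=0xb0
epilogue: pop r0=0x9b, sp=0xb1
prologue pushed ['r0', 'r1', 'r3', 'r6'] at ['0xb0', '0xaf', '0xae', '0xad']

MEM = 0xb0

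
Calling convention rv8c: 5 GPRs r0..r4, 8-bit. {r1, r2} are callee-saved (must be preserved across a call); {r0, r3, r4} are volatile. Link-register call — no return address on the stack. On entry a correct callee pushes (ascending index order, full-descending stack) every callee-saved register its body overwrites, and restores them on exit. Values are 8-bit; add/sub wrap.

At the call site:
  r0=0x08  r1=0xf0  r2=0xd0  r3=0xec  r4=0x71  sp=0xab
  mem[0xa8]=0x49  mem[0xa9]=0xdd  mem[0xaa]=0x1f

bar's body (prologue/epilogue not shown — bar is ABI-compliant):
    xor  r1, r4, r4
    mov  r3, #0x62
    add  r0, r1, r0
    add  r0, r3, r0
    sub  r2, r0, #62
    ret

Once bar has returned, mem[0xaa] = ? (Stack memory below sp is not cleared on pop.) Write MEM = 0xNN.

prologue: push r1 → mem[0xaa]=0xf0, sp=0xaa
prologue: push r2 → mem[0xa9]=0xd0, sp=0xa9
body[0] xor  r1, r4, r4 → r1=0x00
body[1] mov  r3, #0x62 → r3=0x62
body[2] add  r0, r1, r0 → r0=0x08
body[3] add  r0, r3, r0 → r0=0x6a
body[4] sub  r2, r0, #62 → r2=0x2c
epilogue: pop r2=0xd0, sp=0xaa
epilogue: pop r1=0xf0, sp=0xab
prologue pushed ['r1', 'r2'] at ['0xaa', '0xa9']

MEM = 0xf0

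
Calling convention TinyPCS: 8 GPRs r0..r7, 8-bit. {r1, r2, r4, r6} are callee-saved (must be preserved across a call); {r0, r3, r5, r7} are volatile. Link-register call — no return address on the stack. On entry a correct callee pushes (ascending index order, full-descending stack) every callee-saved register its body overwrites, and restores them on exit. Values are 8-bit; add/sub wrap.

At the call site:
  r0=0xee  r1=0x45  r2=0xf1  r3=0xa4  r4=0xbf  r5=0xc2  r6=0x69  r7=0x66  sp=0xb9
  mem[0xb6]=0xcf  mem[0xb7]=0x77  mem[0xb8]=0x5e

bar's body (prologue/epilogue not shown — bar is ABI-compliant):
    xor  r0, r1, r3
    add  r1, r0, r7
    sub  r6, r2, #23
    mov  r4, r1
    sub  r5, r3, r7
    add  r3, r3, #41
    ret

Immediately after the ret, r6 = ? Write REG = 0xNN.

prologue: push r1 -> mem[0xb8]=0x45, sp=0xb8
prologue: push r4 -> mem[0xb7]=0xbf, sp=0xb7
prologue: push r6 -> mem[0xb6]=0x69, sp=0xb6
body[0] xor  r0, r1, r3 -> r0=0xe1
body[1] add  r1, r0, r7 -> r1=0x47
body[2] sub  r6, r2, #23 -> r6=0xda
body[3] mov  r4, r1 -> r4=0x47
body[4] sub  r5, r3, r7 -> r5=0x3e
body[5] add  r3, r3, #41 -> r3=0xcd
epilogue: pop r6=0x69, sp=0xb7
epilogue: pop r4=0xbf, sp=0xb8
epilogue: pop r1=0x45, sp=0xb9
r6 is callee-saved -> restored

REG = 0x69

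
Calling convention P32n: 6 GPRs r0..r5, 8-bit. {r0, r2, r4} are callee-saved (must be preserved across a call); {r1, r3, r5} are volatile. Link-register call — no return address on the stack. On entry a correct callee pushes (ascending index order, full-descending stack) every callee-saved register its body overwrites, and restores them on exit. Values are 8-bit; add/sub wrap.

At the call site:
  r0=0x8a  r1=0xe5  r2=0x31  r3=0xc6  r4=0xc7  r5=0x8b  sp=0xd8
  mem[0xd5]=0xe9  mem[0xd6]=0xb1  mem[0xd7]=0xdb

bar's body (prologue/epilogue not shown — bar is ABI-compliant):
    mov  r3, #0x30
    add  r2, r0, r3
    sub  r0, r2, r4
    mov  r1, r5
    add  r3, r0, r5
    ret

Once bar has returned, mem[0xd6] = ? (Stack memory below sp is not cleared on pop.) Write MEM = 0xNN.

MEM = 0x31

prologue: push r0 -> mem[0xd7]=0x8a, sp=0xd7
prologue: push r2 -> mem[0xd6]=0x31, sp=0xd6
body[0] mov  r3, #0x30 -> r3=0x30
body[1] add  r2, r0, r3 -> r2=0xba
body[2] sub  r0, r2, r4 -> r0=0xf3
body[3] mov  r1, r5 -> r1=0x8b
body[4] add  r3, r0, r5 -> r3=0x7e
epilogue: pop r2=0x31, sp=0xd7
epilogue: pop r0=0x8a, sp=0xd8
prologue pushed ['r0', 'r2'] at ['0xd7', '0xd6']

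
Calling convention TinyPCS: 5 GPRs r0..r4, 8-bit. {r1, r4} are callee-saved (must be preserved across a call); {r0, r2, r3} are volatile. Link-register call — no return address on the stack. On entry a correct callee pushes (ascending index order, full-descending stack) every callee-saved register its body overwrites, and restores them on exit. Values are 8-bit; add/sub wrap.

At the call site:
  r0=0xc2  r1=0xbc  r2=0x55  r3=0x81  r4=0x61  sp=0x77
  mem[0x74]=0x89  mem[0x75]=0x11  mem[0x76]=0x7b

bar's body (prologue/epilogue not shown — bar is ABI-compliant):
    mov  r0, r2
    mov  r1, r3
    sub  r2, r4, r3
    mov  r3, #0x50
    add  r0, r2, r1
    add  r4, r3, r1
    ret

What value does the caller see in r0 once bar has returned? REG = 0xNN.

prologue: push r1 -> mem[0x76]=0xbc, sp=0x76
prologue: push r4 -> mem[0x75]=0x61, sp=0x75
body[0] mov  r0, r2 -> r0=0x55
body[1] mov  r1, r3 -> r1=0x81
body[2] sub  r2, r4, r3 -> r2=0xe0
body[3] mov  r3, #0x50 -> r3=0x50
body[4] add  r0, r2, r1 -> r0=0x61
body[5] add  r4, r3, r1 -> r4=0xd1
epilogue: pop r4=0x61, sp=0x76
epilogue: pop r1=0xbc, sp=0x77
r0 is caller-saved -> body value

REG = 0x61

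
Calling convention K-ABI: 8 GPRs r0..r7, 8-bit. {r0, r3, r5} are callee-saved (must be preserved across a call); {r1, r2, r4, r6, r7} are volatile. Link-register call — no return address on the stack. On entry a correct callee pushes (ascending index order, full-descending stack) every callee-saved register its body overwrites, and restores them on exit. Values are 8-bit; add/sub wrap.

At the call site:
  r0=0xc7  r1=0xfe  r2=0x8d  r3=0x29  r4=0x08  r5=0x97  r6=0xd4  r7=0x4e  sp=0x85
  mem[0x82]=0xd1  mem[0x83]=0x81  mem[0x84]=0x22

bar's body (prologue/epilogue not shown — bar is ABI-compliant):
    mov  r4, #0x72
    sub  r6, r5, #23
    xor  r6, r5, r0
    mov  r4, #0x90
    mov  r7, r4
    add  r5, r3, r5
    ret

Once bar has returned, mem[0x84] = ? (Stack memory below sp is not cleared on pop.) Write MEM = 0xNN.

prologue: push r5 -> mem[0x84]=0x97, sp=0x84
body[0] mov  r4, #0x72 -> r4=0x72
body[1] sub  r6, r5, #23 -> r6=0x80
body[2] xor  r6, r5, r0 -> r6=0x50
body[3] mov  r4, #0x90 -> r4=0x90
body[4] mov  r7, r4 -> r7=0x90
body[5] add  r5, r3, r5 -> r5=0xc0
epilogue: pop r5=0x97, sp=0x85
prologue pushed ['r5'] at ['0x84']

MEM = 0x97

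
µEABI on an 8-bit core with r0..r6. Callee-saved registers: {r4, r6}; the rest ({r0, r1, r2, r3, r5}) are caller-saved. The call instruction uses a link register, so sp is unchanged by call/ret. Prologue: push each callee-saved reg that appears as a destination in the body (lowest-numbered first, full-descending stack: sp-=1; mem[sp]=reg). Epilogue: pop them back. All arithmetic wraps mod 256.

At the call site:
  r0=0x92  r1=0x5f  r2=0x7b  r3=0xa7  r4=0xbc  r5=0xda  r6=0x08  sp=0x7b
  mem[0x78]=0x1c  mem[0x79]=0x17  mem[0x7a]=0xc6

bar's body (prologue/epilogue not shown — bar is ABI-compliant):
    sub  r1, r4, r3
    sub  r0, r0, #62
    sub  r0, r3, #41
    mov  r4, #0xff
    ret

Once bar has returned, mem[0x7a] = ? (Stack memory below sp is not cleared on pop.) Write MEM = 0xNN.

MEM = 0xbc

prologue: push r4 -> mem[0x7a]=0xbc, sp=0x7a
body[0] sub  r1, r4, r3 -> r1=0x15
body[1] sub  r0, r0, #62 -> r0=0x54
body[2] sub  r0, r3, #41 -> r0=0x7e
body[3] mov  r4, #0xff -> r4=0xff
epilogue: pop r4=0xbc, sp=0x7b
prologue pushed ['r4'] at ['0x7a']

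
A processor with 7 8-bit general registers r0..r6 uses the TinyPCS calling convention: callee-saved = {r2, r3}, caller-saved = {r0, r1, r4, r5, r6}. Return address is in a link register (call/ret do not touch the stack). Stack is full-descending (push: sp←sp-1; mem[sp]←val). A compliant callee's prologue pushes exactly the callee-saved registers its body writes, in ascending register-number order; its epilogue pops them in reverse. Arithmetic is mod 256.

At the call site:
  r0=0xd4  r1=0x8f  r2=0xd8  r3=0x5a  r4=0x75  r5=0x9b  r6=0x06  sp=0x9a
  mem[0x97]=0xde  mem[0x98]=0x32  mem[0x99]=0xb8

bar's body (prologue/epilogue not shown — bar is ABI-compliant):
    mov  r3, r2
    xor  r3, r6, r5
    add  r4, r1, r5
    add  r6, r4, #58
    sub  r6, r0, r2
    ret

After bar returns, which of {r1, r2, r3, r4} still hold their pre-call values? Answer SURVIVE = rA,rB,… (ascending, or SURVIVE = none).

SURVIVE = r1,r2,r3

prologue: push r3 → mem[0x99]=0x5a, sp=0x99
body[0] mov  r3, r2 → r3=0xd8
body[1] xor  r3, r6, r5 → r3=0x9d
body[2] add  r4, r1, r5 → r4=0x2a
body[3] add  r6, r4, #58 → r6=0x64
body[4] sub  r6, r0, r2 → r6=0xfc
epilogue: pop r3=0x5a, sp=0x9a
r1: caller-saved, written=False
r2: callee-saved, written=False
r3: callee-saved, written=True
r4: caller-saved, written=True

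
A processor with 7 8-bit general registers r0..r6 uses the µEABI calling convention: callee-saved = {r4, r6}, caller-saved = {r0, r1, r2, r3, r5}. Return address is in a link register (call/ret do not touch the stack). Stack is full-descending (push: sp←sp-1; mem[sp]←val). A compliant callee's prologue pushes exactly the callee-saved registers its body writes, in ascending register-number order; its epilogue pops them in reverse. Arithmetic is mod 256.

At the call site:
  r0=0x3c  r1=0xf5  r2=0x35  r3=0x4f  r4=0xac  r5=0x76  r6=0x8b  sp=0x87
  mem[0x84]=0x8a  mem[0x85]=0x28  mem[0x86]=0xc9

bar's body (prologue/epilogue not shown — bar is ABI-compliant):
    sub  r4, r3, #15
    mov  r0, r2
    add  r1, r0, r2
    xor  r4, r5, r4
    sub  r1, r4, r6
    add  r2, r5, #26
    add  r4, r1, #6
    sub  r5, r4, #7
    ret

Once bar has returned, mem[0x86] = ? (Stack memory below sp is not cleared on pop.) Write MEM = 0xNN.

MEM = 0xac

prologue: push r4 -> mem[0x86]=0xac, sp=0x86
body[0] sub  r4, r3, #15 -> r4=0x40
body[1] mov  r0, r2 -> r0=0x35
body[2] add  r1, r0, r2 -> r1=0x6a
body[3] xor  r4, r5, r4 -> r4=0x36
body[4] sub  r1, r4, r6 -> r1=0xab
body[5] add  r2, r5, #26 -> r2=0x90
body[6] add  r4, r1, #6 -> r4=0xb1
body[7] sub  r5, r4, #7 -> r5=0xaa
epilogue: pop r4=0xac, sp=0x87
prologue pushed ['r4'] at ['0x86']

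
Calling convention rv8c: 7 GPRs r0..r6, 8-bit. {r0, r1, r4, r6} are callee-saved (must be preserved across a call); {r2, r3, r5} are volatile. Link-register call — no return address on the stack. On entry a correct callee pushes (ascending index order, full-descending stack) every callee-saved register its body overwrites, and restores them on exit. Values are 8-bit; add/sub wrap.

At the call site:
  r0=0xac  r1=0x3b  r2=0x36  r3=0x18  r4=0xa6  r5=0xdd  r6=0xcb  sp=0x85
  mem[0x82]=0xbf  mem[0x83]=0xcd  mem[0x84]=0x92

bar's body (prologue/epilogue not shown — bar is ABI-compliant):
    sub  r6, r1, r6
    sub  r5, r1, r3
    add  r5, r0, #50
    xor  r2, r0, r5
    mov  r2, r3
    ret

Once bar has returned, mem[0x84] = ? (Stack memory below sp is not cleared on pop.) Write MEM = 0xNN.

MEM = 0xcb

prologue: push r6 -> mem[0x84]=0xcb, sp=0x84
body[0] sub  r6, r1, r6 -> r6=0x70
body[1] sub  r5, r1, r3 -> r5=0x23
body[2] add  r5, r0, #50 -> r5=0xde
body[3] xor  r2, r0, r5 -> r2=0x72
body[4] mov  r2, r3 -> r2=0x18
epilogue: pop r6=0xcb, sp=0x85
prologue pushed ['r6'] at ['0x84']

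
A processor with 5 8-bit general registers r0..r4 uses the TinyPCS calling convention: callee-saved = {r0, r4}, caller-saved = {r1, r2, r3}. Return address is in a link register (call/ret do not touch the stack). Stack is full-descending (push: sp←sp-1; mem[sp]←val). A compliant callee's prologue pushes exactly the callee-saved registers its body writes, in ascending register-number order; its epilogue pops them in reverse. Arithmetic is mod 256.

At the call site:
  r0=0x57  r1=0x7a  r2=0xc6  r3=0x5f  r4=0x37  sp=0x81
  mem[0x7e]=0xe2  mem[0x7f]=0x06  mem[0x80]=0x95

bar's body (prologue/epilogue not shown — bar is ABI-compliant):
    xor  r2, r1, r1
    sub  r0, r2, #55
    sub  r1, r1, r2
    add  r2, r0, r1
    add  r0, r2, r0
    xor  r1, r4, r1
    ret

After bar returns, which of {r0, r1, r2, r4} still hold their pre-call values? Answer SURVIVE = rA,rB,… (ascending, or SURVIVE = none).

SURVIVE = r0,r4

prologue: push r0 → mem[0x80]=0x57, sp=0x80
body[0] xor  r2, r1, r1 → r2=0x00
body[1] sub  r0, r2, #55 → r0=0xc9
body[2] sub  r1, r1, r2 → r1=0x7a
body[3] add  r2, r0, r1 → r2=0x43
body[4] add  r0, r2, r0 → r0=0x0c
body[5] xor  r1, r4, r1 → r1=0x4d
epilogue: pop r0=0x57, sp=0x81
r0: callee-saved, written=True
r1: caller-saved, written=True
r2: caller-saved, written=True
r4: callee-saved, written=False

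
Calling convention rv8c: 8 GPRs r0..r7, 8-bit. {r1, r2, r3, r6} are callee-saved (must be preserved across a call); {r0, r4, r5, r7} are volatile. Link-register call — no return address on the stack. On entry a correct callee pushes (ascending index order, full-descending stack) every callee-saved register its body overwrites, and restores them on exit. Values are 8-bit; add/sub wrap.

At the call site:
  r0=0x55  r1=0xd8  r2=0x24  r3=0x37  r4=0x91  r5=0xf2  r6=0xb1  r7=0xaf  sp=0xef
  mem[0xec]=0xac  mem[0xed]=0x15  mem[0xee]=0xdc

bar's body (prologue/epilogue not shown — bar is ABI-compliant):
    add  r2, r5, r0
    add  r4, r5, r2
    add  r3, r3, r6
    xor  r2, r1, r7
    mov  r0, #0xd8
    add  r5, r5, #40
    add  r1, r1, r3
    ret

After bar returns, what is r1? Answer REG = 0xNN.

REG = 0xd8

prologue: push r1 -> mem[0xee]=0xd8, sp=0xee
prologue: push r2 -> mem[0xed]=0x24, sp=0xed
prologue: push r3 -> mem[0xec]=0x37, sp=0xec
body[0] add  r2, r5, r0 -> r2=0x47
body[1] add  r4, r5, r2 -> r4=0x39
body[2] add  r3, r3, r6 -> r3=0xe8
body[3] xor  r2, r1, r7 -> r2=0x77
body[4] mov  r0, #0xd8 -> r0=0xd8
body[5] add  r5, r5, #40 -> r5=0x1a
body[6] add  r1, r1, r3 -> r1=0xc0
epilogue: pop r3=0x37, sp=0xed
epilogue: pop r2=0x24, sp=0xee
epilogue: pop r1=0xd8, sp=0xef
r1 is callee-saved -> restored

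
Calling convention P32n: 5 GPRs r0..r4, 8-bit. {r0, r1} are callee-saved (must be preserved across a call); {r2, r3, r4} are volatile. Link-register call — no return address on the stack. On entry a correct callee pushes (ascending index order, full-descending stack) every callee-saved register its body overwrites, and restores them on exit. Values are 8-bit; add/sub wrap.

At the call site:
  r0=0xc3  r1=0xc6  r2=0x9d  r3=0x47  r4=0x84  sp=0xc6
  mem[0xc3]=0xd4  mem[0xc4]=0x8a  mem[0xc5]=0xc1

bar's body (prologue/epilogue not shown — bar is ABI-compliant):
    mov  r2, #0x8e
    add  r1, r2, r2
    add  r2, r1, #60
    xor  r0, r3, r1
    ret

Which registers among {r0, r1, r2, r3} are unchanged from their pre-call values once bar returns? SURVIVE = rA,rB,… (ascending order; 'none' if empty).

SURVIVE = r0,r1,r3

prologue: push r0 -> mem[0xc5]=0xc3, sp=0xc5
prologue: push r1 -> mem[0xc4]=0xc6, sp=0xc4
body[0] mov  r2, #0x8e -> r2=0x8e
body[1] add  r1, r2, r2 -> r1=0x1c
body[2] add  r2, r1, #60 -> r2=0x58
body[3] xor  r0, r3, r1 -> r0=0x5b
epilogue: pop r1=0xc6, sp=0xc5
epilogue: pop r0=0xc3, sp=0xc6
r0: callee-saved, written=True
r1: callee-saved, written=True
r2: caller-saved, written=True
r3: caller-saved, written=False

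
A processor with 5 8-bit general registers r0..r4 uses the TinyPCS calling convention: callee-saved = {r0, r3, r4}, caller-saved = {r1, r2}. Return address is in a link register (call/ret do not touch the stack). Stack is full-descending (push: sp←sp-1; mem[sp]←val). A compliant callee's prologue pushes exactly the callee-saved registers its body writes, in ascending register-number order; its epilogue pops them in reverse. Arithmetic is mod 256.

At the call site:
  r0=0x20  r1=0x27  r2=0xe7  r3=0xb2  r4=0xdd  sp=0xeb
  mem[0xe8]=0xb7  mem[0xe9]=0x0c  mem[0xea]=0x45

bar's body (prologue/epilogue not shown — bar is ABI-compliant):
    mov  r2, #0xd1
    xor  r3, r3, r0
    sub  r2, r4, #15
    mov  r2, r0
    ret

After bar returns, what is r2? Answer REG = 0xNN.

REG = 0x20

prologue: push r3 → mem[0xea]=0xb2, sp=0xea
body[0] mov  r2, #0xd1 → r2=0xd1
body[1] xor  r3, r3, r0 → r3=0x92
body[2] sub  r2, r4, #15 → r2=0xce
body[3] mov  r2, r0 → r2=0x20
epilogue: pop r3=0xb2, sp=0xeb
r2 is caller-saved → body value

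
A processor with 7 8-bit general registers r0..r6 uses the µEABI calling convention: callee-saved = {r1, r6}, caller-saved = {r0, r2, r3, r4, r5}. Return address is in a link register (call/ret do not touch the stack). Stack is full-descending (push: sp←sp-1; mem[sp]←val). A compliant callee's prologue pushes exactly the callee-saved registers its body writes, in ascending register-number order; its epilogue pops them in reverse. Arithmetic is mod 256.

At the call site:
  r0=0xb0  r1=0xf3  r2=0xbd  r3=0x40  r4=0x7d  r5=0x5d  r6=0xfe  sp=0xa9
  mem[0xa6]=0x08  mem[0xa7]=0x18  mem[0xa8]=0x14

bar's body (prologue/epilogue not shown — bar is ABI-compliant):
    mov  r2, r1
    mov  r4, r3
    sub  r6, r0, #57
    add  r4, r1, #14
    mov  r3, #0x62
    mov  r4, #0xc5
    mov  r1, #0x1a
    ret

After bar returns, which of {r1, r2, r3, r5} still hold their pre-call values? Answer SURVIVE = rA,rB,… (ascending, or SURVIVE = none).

SURVIVE = r1,r5

prologue: push r1 -> mem[0xa8]=0xf3, sp=0xa8
prologue: push r6 -> mem[0xa7]=0xfe, sp=0xa7
body[0] mov  r2, r1 -> r2=0xf3
body[1] mov  r4, r3 -> r4=0x40
body[2] sub  r6, r0, #57 -> r6=0x77
body[3] add  r4, r1, #14 -> r4=0x01
body[4] mov  r3, #0x62 -> r3=0x62
body[5] mov  r4, #0xc5 -> r4=0xc5
body[6] mov  r1, #0x1a -> r1=0x1a
epilogue: pop r6=0xfe, sp=0xa8
epilogue: pop r1=0xf3, sp=0xa9
r1: callee-saved, written=True
r2: caller-saved, written=True
r3: caller-saved, written=True
r5: caller-saved, written=False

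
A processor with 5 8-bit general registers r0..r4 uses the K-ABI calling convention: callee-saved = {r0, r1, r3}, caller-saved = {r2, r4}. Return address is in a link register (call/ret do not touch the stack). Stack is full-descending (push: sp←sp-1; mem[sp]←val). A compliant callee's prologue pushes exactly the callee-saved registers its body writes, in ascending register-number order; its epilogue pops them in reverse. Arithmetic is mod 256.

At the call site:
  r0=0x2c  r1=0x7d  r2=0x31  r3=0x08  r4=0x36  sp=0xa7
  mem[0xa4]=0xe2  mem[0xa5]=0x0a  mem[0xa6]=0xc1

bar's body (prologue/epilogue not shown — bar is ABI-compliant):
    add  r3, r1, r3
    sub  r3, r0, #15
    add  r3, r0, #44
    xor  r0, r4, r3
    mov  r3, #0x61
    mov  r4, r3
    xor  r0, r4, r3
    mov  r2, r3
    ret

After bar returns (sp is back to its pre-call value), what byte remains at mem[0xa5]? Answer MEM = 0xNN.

MEM = 0x08

prologue: push r0 -> mem[0xa6]=0x2c, sp=0xa6
prologue: push r3 -> mem[0xa5]=0x08, sp=0xa5
body[0] add  r3, r1, r3 -> r3=0x85
body[1] sub  r3, r0, #15 -> r3=0x1d
body[2] add  r3, r0, #44 -> r3=0x58
body[3] xor  r0, r4, r3 -> r0=0x6e
body[4] mov  r3, #0x61 -> r3=0x61
body[5] mov  r4, r3 -> r4=0x61
body[6] xor  r0, r4, r3 -> r0=0x00
body[7] mov  r2, r3 -> r2=0x61
epilogue: pop r3=0x08, sp=0xa6
epilogue: pop r0=0x2c, sp=0xa7
prologue pushed ['r0', 'r3'] at ['0xa6', '0xa5']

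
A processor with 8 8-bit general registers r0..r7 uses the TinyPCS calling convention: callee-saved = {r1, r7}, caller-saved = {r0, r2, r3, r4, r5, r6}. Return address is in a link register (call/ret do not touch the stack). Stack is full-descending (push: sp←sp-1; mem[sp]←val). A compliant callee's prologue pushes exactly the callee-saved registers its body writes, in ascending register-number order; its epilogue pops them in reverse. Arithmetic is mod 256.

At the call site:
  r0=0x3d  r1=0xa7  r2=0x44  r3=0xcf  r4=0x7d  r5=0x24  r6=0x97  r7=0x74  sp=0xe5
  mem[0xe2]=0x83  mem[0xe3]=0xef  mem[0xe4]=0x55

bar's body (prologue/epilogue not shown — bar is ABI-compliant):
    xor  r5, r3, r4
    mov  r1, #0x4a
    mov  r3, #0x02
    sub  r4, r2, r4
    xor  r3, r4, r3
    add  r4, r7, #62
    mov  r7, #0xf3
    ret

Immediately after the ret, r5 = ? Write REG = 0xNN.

prologue: push r1 → mem[0xe4]=0xa7, sp=0xe4
prologue: push r7 → mem[0xe3]=0x74, sp=0xe3
body[0] xor  r5, r3, r4 → r5=0xb2
body[1] mov  r1, #0x4a → r1=0x4a
body[2] mov  r3, #0x02 → r3=0x02
body[3] sub  r4, r2, r4 → r4=0xc7
body[4] xor  r3, r4, r3 → r3=0xc5
body[5] add  r4, r7, #62 → r4=0xb2
body[6] mov  r7, #0xf3 → r7=0xf3
epilogue: pop r7=0x74, sp=0xe4
epilogue: pop r1=0xa7, sp=0xe5
r5 is caller-saved → body value

REG = 0xb2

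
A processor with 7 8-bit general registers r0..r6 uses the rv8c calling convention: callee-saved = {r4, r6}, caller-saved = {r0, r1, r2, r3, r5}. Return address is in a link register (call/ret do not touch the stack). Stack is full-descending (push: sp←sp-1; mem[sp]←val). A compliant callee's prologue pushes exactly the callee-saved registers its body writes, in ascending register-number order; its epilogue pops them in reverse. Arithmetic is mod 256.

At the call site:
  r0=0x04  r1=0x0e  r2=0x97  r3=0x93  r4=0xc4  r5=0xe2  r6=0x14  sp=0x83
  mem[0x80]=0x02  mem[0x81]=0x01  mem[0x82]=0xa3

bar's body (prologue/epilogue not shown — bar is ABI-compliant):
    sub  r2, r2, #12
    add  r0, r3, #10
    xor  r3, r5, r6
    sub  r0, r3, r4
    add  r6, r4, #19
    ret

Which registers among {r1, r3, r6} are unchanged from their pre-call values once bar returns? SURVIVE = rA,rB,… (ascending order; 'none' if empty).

prologue: push r6 -> mem[0x82]=0x14, sp=0x82
body[0] sub  r2, r2, #12 -> r2=0x8b
body[1] add  r0, r3, #10 -> r0=0x9d
body[2] xor  r3, r5, r6 -> r3=0xf6
body[3] sub  r0, r3, r4 -> r0=0x32
body[4] add  r6, r4, #19 -> r6=0xd7
epilogue: pop r6=0x14, sp=0x83
r1: caller-saved, written=False
r3: caller-saved, written=True
r6: callee-saved, written=True

SURVIVE = r1,r6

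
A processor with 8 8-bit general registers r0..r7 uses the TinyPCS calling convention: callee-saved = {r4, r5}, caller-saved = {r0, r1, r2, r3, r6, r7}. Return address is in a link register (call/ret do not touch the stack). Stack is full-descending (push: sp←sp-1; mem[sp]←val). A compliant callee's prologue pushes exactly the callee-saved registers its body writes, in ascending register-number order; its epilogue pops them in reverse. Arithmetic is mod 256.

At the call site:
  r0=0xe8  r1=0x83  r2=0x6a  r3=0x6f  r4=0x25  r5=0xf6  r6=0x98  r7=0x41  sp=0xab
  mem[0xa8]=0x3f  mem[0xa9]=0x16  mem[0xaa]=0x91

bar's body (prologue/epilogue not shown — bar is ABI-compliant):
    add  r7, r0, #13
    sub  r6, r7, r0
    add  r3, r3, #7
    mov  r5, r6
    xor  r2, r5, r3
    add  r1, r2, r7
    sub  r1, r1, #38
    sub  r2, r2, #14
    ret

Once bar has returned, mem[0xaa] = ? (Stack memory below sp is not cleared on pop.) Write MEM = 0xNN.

prologue: push r5 → mem[0xaa]=0xf6, sp=0xaa
body[0] add  r7, r0, #13 → r7=0xf5
body[1] sub  r6, r7, r0 → r6=0x0d
body[2] add  r3, r3, #7 → r3=0x76
body[3] mov  r5, r6 → r5=0x0d
body[4] xor  r2, r5, r3 → r2=0x7b
body[5] add  r1, r2, r7 → r1=0x70
body[6] sub  r1, r1, #38 → r1=0x4a
body[7] sub  r2, r2, #14 → r2=0x6d
epilogue: pop r5=0xf6, sp=0xab
prologue pushed ['r5'] at ['0xaa']

MEM = 0xf6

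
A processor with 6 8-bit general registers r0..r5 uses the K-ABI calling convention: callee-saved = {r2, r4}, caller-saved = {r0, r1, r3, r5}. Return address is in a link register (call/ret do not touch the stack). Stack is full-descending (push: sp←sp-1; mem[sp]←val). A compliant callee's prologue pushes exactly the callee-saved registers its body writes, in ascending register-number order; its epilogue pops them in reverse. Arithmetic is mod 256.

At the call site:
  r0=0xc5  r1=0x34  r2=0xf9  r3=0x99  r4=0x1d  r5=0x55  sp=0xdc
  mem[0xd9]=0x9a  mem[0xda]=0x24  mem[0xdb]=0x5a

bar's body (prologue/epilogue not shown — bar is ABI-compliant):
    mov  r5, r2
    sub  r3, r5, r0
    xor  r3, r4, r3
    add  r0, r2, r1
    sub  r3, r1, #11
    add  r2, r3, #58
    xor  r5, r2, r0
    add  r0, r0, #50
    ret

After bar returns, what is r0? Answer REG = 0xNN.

REG = 0x5f

prologue: push r2 → mem[0xdb]=0xf9, sp=0xdb
body[0] mov  r5, r2 → r5=0xf9
body[1] sub  r3, r5, r0 → r3=0x34
body[2] xor  r3, r4, r3 → r3=0x29
body[3] add  r0, r2, r1 → r0=0x2d
body[4] sub  r3, r1, #11 → r3=0x29
body[5] add  r2, r3, #58 → r2=0x63
body[6] xor  r5, r2, r0 → r5=0x4e
body[7] add  r0, r0, #50 → r0=0x5f
epilogue: pop r2=0xf9, sp=0xdc
r0 is caller-saved → body value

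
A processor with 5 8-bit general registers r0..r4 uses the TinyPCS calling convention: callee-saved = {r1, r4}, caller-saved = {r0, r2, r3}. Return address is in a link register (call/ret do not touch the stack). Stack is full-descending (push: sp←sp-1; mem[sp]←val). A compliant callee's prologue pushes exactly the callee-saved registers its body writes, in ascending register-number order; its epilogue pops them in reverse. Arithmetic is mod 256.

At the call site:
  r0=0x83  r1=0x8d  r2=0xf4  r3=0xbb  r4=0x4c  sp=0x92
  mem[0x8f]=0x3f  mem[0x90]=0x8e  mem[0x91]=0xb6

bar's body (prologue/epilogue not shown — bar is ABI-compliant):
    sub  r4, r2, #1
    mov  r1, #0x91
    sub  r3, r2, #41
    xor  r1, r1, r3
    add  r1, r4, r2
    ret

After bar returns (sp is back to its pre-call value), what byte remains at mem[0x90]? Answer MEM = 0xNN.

prologue: push r1 → mem[0x91]=0x8d, sp=0x91
prologue: push r4 → mem[0x90]=0x4c, sp=0x90
body[0] sub  r4, r2, #1 → r4=0xf3
body[1] mov  r1, #0x91 → r1=0x91
body[2] sub  r3, r2, #41 → r3=0xcb
body[3] xor  r1, r1, r3 → r1=0x5a
body[4] add  r1, r4, r2 → r1=0xe7
epilogue: pop r4=0x4c, sp=0x91
epilogue: pop r1=0x8d, sp=0x92
prologue pushed ['r1', 'r4'] at ['0x91', '0x90']

MEM = 0x4c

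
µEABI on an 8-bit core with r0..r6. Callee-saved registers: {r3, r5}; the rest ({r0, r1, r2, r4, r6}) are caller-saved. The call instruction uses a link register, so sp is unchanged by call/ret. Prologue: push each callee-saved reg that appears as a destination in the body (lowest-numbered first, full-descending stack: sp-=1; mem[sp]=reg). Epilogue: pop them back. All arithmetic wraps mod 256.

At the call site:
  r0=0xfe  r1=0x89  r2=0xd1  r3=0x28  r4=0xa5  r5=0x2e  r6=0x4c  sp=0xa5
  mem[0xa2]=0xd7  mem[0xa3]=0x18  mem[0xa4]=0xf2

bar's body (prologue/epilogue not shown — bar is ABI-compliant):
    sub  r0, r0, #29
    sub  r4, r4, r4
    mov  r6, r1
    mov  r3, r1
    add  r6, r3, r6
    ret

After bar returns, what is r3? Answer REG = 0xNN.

REG = 0x28

prologue: push r3 → mem[0xa4]=0x28, sp=0xa4
body[0] sub  r0, r0, #29 → r0=0xe1
body[1] sub  r4, r4, r4 → r4=0x00
body[2] mov  r6, r1 → r6=0x89
body[3] mov  r3, r1 → r3=0x89
body[4] add  r6, r3, r6 → r6=0x12
epilogue: pop r3=0x28, sp=0xa5
r3 is callee-saved → restored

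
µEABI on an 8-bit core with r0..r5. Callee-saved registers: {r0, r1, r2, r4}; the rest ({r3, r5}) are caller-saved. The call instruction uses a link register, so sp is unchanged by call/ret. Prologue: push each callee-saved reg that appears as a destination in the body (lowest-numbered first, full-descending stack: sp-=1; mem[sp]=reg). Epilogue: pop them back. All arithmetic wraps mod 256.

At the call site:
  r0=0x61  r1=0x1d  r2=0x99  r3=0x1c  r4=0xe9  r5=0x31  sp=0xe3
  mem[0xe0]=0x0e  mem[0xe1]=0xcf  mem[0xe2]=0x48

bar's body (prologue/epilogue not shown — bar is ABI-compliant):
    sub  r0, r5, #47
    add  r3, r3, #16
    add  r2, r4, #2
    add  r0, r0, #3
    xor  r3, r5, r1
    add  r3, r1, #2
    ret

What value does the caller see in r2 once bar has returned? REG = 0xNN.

prologue: push r0 → mem[0xe2]=0x61, sp=0xe2
prologue: push r2 → mem[0xe1]=0x99, sp=0xe1
body[0] sub  r0, r5, #47 → r0=0x02
body[1] add  r3, r3, #16 → r3=0x2c
body[2] add  r2, r4, #2 → r2=0xeb
body[3] add  r0, r0, #3 → r0=0x05
body[4] xor  r3, r5, r1 → r3=0x2c
body[5] add  r3, r1, #2 → r3=0x1f
epilogue: pop r2=0x99, sp=0xe2
epilogue: pop r0=0x61, sp=0xe3
r2 is callee-saved → restored

REG = 0x99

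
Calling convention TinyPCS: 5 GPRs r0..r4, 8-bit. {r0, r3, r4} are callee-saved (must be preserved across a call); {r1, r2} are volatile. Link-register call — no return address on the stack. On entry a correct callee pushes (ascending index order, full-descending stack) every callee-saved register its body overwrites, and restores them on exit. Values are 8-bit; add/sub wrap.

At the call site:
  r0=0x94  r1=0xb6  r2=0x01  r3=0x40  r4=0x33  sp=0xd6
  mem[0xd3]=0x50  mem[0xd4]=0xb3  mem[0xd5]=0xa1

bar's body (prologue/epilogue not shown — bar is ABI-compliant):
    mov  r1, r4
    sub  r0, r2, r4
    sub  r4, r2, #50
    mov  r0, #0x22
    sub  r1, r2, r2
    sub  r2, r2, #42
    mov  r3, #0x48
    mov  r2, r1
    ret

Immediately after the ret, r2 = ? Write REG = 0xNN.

REG = 0x00

prologue: push r0 → mem[0xd5]=0x94, sp=0xd5
prologue: push r3 → mem[0xd4]=0x40, sp=0xd4
prologue: push r4 → mem[0xd3]=0x33, sp=0xd3
body[0] mov  r1, r4 → r1=0x33
body[1] sub  r0, r2, r4 → r0=0xce
body[2] sub  r4, r2, #50 → r4=0xcf
body[3] mov  r0, #0x22 → r0=0x22
body[4] sub  r1, r2, r2 → r1=0x00
body[5] sub  r2, r2, #42 → r2=0xd7
body[6] mov  r3, #0x48 → r3=0x48
body[7] mov  r2, r1 → r2=0x00
epilogue: pop r4=0x33, sp=0xd4
epilogue: pop r3=0x40, sp=0xd5
epilogue: pop r0=0x94, sp=0xd6
r2 is caller-saved → body value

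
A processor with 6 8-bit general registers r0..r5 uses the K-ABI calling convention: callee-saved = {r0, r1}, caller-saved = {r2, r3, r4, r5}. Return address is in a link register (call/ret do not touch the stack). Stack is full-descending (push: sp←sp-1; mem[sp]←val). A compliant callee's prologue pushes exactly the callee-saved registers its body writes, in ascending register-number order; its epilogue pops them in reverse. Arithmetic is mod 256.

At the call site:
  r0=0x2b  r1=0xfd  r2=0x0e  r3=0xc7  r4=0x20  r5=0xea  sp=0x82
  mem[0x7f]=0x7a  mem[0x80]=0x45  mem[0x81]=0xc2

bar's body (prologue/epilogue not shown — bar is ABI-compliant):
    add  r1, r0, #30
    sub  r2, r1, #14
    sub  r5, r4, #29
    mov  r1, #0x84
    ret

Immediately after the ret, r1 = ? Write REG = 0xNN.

prologue: push r1 → mem[0x81]=0xfd, sp=0x81
body[0] add  r1, r0, #30 → r1=0x49
body[1] sub  r2, r1, #14 → r2=0x3b
body[2] sub  r5, r4, #29 → r5=0x03
body[3] mov  r1, #0x84 → r1=0x84
epilogue: pop r1=0xfd, sp=0x82
r1 is callee-saved → restored

REG = 0xfd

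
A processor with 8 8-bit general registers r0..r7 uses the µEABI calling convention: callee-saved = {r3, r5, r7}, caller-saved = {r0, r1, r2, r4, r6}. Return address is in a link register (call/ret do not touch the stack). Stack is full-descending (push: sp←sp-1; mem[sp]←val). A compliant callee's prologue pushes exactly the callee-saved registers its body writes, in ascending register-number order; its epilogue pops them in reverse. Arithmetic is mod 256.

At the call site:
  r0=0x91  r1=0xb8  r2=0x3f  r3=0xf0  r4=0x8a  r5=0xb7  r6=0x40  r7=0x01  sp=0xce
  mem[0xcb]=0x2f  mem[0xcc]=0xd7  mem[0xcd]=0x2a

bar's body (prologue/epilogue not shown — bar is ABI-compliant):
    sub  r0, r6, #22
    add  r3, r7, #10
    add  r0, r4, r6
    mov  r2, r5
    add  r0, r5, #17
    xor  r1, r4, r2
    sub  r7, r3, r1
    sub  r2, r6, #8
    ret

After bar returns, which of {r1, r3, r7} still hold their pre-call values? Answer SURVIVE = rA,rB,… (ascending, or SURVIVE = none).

SURVIVE = r3,r7

prologue: push r3 → mem[0xcd]=0xf0, sp=0xcd
prologue: push r7 → mem[0xcc]=0x01, sp=0xcc
body[0] sub  r0, r6, #22 → r0=0x2a
body[1] add  r3, r7, #10 → r3=0x0b
body[2] add  r0, r4, r6 → r0=0xca
body[3] mov  r2, r5 → r2=0xb7
body[4] add  r0, r5, #17 → r0=0xc8
body[5] xor  r1, r4, r2 → r1=0x3d
body[6] sub  r7, r3, r1 → r7=0xce
body[7] sub  r2, r6, #8 → r2=0x38
epilogue: pop r7=0x01, sp=0xcd
epilogue: pop r3=0xf0, sp=0xce
r1: caller-saved, written=True
r3: callee-saved, written=True
r7: callee-saved, written=True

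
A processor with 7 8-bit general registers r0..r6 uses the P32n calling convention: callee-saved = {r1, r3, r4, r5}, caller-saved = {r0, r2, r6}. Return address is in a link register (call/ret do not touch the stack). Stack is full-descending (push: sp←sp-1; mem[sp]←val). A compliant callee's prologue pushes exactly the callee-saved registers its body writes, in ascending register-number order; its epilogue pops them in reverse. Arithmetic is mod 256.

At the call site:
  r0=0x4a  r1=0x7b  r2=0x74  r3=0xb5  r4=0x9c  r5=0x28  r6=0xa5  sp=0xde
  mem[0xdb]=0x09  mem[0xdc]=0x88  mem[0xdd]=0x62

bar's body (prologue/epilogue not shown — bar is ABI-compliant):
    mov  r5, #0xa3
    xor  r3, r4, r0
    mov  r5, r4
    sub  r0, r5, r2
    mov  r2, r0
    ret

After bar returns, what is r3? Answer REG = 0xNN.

prologue: push r3 → mem[0xdd]=0xb5, sp=0xdd
prologue: push r5 → mem[0xdc]=0x28, sp=0xdc
body[0] mov  r5, #0xa3 → r5=0xa3
body[1] xor  r3, r4, r0 → r3=0xd6
body[2] mov  r5, r4 → r5=0x9c
body[3] sub  r0, r5, r2 → r0=0x28
body[4] mov  r2, r0 → r2=0x28
epilogue: pop r5=0x28, sp=0xdd
epilogue: pop r3=0xb5, sp=0xde
r3 is callee-saved → restored

REG = 0xb5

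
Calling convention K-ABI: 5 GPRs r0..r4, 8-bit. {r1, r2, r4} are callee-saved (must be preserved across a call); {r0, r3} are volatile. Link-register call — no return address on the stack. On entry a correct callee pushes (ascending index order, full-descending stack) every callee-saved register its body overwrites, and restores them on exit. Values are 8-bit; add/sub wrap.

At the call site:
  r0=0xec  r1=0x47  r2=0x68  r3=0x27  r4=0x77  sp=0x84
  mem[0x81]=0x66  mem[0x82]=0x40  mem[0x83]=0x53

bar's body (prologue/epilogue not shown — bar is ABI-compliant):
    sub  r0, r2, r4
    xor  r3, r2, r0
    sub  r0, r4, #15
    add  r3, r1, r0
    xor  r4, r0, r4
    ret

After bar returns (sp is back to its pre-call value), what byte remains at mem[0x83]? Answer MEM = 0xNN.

MEM = 0x77

prologue: push r4 -> mem[0x83]=0x77, sp=0x83
body[0] sub  r0, r2, r4 -> r0=0xf1
body[1] xor  r3, r2, r0 -> r3=0x99
body[2] sub  r0, r4, #15 -> r0=0x68
body[3] add  r3, r1, r0 -> r3=0xaf
body[4] xor  r4, r0, r4 -> r4=0x1f
epilogue: pop r4=0x77, sp=0x84
prologue pushed ['r4'] at ['0x83']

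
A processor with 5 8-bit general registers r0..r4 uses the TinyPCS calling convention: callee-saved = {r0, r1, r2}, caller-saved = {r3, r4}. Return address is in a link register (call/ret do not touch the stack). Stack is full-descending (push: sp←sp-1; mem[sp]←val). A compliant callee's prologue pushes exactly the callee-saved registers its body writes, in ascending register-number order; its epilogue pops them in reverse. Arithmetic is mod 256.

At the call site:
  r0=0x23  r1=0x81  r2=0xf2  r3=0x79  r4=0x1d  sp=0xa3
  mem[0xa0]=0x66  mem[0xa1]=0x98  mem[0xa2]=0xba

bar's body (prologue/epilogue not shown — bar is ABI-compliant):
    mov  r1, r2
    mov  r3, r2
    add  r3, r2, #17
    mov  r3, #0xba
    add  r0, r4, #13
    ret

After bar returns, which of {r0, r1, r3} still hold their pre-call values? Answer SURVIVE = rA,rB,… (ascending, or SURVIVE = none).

SURVIVE = r0,r1

prologue: push r0 -> mem[0xa2]=0x23, sp=0xa2
prologue: push r1 -> mem[0xa1]=0x81, sp=0xa1
body[0] mov  r1, r2 -> r1=0xf2
body[1] mov  r3, r2 -> r3=0xf2
body[2] add  r3, r2, #17 -> r3=0x03
body[3] mov  r3, #0xba -> r3=0xba
body[4] add  r0, r4, #13 -> r0=0x2a
epilogue: pop r1=0x81, sp=0xa2
epilogue: pop r0=0x23, sp=0xa3
r0: callee-saved, written=True
r1: callee-saved, written=True
r3: caller-saved, written=True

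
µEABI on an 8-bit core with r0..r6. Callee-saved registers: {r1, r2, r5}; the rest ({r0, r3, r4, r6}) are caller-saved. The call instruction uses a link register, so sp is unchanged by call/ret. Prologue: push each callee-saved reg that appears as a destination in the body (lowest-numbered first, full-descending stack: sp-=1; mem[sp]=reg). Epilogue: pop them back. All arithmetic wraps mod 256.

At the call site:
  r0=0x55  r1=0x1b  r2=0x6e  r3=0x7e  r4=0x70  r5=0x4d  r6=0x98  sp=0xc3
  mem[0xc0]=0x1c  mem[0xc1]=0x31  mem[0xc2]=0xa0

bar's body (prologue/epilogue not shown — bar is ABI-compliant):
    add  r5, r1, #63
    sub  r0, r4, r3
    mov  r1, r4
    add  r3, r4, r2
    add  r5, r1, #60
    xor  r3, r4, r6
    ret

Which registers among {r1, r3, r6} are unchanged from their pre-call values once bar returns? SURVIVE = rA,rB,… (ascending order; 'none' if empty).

prologue: push r1 → mem[0xc2]=0x1b, sp=0xc2
prologue: push r5 → mem[0xc1]=0x4d, sp=0xc1
body[0] add  r5, r1, #63 → r5=0x5a
body[1] sub  r0, r4, r3 → r0=0xf2
body[2] mov  r1, r4 → r1=0x70
body[3] add  r3, r4, r2 → r3=0xde
body[4] add  r5, r1, #60 → r5=0xac
body[5] xor  r3, r4, r6 → r3=0xe8
epilogue: pop r5=0x4d, sp=0xc2
epilogue: pop r1=0x1b, sp=0xc3
r1: callee-saved, written=True
r3: caller-saved, written=True
r6: caller-saved, written=False

SURVIVE = r1,r6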